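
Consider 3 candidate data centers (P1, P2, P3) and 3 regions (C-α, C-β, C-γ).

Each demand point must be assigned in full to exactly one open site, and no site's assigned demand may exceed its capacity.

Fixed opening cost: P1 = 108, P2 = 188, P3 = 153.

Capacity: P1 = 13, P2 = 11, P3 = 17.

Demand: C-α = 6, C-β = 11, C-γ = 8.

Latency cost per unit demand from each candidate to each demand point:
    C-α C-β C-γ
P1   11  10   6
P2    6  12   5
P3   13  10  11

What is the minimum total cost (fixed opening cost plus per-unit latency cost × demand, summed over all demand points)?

497

Open {P1, P3}; cheapest assignment that respects the capacities:
  P1 (cap 13, load 8): C-γ — cost 8×6 = 48
  P3 (cap 17, load 17): C-α, C-β — cost 6×13 + 11×10 = 188
  Shipping 236, fixed 261 → total 497.
  Any other capacity-feasible assignment to {P1, P3} ships for at least 236.
Compare {P2, P3}: its best feasible assignment gives total 569.
Compare {P1, P2, P3}: its best feasible assignment gives total 643.
Every other set of open sites that can feasibly serve all demand totals ≥ 569 even under its best assignment. Minimum: 497.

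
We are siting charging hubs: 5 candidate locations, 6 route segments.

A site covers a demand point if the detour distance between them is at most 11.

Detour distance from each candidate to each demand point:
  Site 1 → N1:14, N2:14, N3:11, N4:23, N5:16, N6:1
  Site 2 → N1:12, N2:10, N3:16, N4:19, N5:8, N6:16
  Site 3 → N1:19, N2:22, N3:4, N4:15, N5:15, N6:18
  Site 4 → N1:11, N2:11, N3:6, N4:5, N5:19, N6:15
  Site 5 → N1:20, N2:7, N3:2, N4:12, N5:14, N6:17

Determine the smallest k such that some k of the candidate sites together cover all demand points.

3

Coverage sets (demand points within 11 of each site):
  Site 1: {N3, N6}
  Site 2: {N2, N5}
  Site 3: {N3}
  Site 4: {N1, N2, N3, N4}
  Site 5: {N2, N3}
No 2 sites suffice: every size-2 union leaves at least one demand point uncovered.
But {Site 1, Site 2, Site 4} covers everything, so the minimum is 3.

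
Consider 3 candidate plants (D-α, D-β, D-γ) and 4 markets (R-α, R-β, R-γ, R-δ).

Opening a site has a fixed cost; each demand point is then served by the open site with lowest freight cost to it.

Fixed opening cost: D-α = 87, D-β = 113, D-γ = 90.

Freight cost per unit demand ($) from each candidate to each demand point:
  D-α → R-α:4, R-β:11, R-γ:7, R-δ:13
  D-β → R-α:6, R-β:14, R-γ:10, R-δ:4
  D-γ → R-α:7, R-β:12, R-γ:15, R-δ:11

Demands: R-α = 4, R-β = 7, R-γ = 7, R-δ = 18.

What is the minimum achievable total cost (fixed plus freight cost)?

377

Open {D-β}: assign each demand point to its cheapest open site.
  R-α→D-β 4×6=24, R-β→D-β 7×14=98, R-γ→D-β 7×10=70, R-δ→D-β 18×4=72
  freight cost 264, fixed 113 → total 377.
Compare {D-α, D-β}: freight cost 214 + fixed 200 = 414.
Compare {D-β, D-γ}: freight cost 250 + fixed 203 = 453.
Compare {D-α}: freight cost 376 + fixed 87 = 463.
All other subsets cost ≥ 414. Minimum total cost: 377.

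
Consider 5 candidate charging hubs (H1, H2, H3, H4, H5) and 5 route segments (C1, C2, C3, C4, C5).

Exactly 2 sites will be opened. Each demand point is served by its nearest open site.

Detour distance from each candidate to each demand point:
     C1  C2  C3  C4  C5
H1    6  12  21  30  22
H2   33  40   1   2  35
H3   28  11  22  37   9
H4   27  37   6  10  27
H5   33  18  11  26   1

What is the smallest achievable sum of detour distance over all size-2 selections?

Open {H1, H2}.
  C1→H1 6, C2→H1 12, C3→H2 1, C4→H2 2, C5→H1 22  ⇒ total 43.
Compare {H2, H3}: total 51.
Compare {H2, H5}: total 55.
No size-2 selection does better; minimum is 43.

43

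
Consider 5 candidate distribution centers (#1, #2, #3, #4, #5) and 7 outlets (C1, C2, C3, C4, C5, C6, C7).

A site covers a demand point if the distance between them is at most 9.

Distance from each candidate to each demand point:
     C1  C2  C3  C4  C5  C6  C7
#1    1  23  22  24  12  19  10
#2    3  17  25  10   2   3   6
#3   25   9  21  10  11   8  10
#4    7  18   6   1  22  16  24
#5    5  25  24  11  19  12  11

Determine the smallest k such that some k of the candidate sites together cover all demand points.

Coverage sets (demand points within 9 of each site):
  #1: {C1}
  #2: {C1, C5, C6, C7}
  #3: {C2, C6}
  #4: {C1, C3, C4}
  #5: {C1}
No 2 sites suffice: every size-2 union leaves at least one demand point uncovered.
But {#2, #3, #4} covers everything, so the minimum is 3.

3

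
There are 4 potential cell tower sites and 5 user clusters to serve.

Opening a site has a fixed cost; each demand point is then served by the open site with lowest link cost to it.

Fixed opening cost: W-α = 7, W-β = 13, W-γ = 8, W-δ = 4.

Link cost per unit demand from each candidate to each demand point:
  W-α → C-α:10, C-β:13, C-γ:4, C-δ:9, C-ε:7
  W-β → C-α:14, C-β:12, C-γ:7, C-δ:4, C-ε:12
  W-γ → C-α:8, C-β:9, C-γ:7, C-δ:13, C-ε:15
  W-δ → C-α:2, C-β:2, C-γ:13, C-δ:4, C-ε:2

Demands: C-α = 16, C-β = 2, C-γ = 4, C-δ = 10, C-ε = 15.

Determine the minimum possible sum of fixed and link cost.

133

Open {W-α, W-δ}: assign each demand point to its cheapest open site.
  C-α→W-δ 16×2=32, C-β→W-δ 2×2=4, C-γ→W-α 4×4=16, C-δ→W-δ 10×4=40, C-ε→W-δ 15×2=30
  link cost 122, fixed 11 → total 133.
Compare {W-α, W-γ, W-δ}: link cost 122 + fixed 19 = 141.
Compare {W-γ, W-δ}: link cost 134 + fixed 12 = 146.
Compare {W-α, W-β, W-δ}: link cost 122 + fixed 24 = 146.
All other subsets cost ≥ 141. Minimum total cost: 133.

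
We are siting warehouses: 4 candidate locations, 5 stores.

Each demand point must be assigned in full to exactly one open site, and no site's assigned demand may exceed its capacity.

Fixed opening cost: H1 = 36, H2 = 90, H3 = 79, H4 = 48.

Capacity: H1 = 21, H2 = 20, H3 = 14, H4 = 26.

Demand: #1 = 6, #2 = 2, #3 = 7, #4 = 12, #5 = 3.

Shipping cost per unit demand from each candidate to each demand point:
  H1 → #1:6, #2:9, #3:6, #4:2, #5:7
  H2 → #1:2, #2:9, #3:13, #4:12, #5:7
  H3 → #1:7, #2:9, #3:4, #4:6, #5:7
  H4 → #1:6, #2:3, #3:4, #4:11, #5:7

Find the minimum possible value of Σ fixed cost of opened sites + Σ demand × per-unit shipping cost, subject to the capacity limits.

199

Open {H1, H4}; cheapest assignment that respects the capacities:
  H1 (cap 21, load 21): #1, #4, #5 — cost 6×6 + 12×2 + 3×7 = 81
  H4 (cap 26, load 9): #2, #3 — cost 2×3 + 7×4 = 34
  Shipping 115, fixed 84 → total 199.
  Any other capacity-feasible assignment to {H1, H4} ships for at least 115.
Compare {H1, H3}: its best feasible assignment gives total 242.
Compare {H1, H2}: its best feasible assignment gives total 243.
Every other set of open sites that can feasibly serve all demand totals ≥ 242 even under its best assignment. Minimum: 199.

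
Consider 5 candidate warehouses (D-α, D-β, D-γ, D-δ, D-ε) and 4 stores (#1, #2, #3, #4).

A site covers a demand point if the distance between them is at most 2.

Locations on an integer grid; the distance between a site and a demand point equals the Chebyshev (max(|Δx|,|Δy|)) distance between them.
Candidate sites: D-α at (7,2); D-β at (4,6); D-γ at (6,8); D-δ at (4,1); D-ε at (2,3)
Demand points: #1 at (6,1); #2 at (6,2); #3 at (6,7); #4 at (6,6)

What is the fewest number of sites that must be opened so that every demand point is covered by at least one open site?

2

Coverage sets (demand points within 2 of each site):
  D-α: {#1, #2}
  D-β: {#3, #4}
  D-γ: {#3, #4}
  D-δ: {#1, #2}
  D-ε: {}
No single site covers all 4 demand points.
But {D-α, D-β} covers everything, so the minimum is 2.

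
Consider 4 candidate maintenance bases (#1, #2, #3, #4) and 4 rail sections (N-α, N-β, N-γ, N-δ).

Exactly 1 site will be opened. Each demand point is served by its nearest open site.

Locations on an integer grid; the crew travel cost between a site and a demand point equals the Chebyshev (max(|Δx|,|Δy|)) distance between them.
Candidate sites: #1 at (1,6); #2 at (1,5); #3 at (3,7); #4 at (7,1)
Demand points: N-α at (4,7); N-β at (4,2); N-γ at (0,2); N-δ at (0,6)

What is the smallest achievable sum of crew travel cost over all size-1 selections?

Open {#2}.
  N-α→#2 3, N-β→#2 3, N-γ→#2 3, N-δ→#2 1  ⇒ total 10.
Compare {#1}: total 12.
Compare {#3}: total 14.
No size-1 selection does better; minimum is 10.

10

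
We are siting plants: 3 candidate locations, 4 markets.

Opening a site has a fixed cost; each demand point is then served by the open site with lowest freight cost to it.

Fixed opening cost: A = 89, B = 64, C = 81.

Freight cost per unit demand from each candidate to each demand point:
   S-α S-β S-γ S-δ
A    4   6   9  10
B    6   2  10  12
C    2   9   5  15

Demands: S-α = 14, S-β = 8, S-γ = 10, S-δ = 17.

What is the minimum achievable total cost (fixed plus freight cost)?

Open {B, C}: assign each demand point to its cheapest open site.
  S-α→C 14×2=28, S-β→B 8×2=16, S-γ→C 10×5=50, S-δ→B 17×12=204
  freight cost 298, fixed 145 → total 443.
Compare {A}: freight cost 364 + fixed 89 = 453.
Compare {A, C}: freight cost 296 + fixed 170 = 466.
Compare {B}: freight cost 404 + fixed 64 = 468.
All other subsets cost ≥ 453. Minimum total cost: 443.

443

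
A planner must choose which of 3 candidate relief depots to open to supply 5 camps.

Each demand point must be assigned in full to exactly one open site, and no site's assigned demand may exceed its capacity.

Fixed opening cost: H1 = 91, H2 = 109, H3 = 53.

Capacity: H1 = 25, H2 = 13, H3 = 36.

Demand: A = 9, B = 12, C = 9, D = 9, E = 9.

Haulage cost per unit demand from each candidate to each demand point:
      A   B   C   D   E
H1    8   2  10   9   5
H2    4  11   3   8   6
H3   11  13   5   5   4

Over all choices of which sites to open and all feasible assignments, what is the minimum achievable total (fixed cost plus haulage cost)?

Open {H1, H3}; cheapest assignment that respects the capacities:
  H1 (cap 25, load 21): A, B — cost 9×8 + 12×2 = 96
  H3 (cap 36, load 27): C, D, E — cost 9×5 + 9×5 + 9×4 = 126
  Shipping 222, fixed 144 → total 366.
  Any other capacity-feasible assignment to {H1, H3} ships for at least 222.
Compare {H1, H2, H3}: its best feasible assignment gives total 439.
Compare {H2, H3}: its best feasible assignment gives total 519.
Every other set of open sites that can feasibly serve all demand totals ≥ 439 even under its best assignment. Minimum: 366.

366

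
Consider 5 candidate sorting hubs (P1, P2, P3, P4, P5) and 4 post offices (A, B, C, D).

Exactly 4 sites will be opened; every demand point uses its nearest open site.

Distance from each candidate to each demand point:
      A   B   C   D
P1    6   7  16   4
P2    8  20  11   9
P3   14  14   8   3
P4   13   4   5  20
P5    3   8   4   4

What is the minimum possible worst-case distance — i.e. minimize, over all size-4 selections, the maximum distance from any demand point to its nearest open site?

4

Open {P1, P2, P4, P5}.
  Farthest demand point is B at distance 4 (to P4); all others are ≤ 4.
With {P1, P3, P4, P5} the worst case is 4.
With {P2, P3, P4, P5} the worst case is 4.
No size-4 selection achieves below 4.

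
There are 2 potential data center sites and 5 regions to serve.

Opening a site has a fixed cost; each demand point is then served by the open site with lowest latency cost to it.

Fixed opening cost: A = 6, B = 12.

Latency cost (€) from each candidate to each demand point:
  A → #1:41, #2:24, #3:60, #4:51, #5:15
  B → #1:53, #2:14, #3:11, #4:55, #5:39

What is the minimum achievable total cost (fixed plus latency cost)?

150

Open {A, B}: assign each demand point to its cheapest open site.
  #1→A 41, #2→B 14, #3→B 11, #4→A 51, #5→A 15
  latency cost 132, fixed 18 → total 150.
Compare {B}: latency cost 172 + fixed 12 = 184.
Compare {A}: latency cost 191 + fixed 6 = 197.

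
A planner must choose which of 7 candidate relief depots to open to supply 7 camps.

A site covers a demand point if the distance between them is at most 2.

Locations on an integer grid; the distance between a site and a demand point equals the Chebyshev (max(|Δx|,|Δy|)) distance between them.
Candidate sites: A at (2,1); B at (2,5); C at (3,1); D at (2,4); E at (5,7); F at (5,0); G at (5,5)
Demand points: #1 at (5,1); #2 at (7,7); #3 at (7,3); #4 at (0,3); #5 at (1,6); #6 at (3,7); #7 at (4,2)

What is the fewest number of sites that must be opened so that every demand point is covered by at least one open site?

3

Coverage sets (demand points within 2 of each site):
  A: {#4, #7}
  B: {#4, #5, #6}
  C: {#1, #7}
  D: {#4, #5, #7}
  E: {#2, #6}
  F: {#1, #7}
  G: {#2, #3, #6}
No 2 sites suffice: every size-2 union leaves at least one demand point uncovered.
But {B, C, G} covers everything, so the minimum is 3.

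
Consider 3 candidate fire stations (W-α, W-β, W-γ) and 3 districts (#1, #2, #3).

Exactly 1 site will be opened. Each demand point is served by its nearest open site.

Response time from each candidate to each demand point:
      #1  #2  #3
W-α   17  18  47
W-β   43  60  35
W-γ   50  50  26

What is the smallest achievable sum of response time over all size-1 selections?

Open {W-α}.
  #1→W-α 17, #2→W-α 18, #3→W-α 47  ⇒ total 82.
Compare {W-γ}: total 126.
Compare {W-β}: total 138.

82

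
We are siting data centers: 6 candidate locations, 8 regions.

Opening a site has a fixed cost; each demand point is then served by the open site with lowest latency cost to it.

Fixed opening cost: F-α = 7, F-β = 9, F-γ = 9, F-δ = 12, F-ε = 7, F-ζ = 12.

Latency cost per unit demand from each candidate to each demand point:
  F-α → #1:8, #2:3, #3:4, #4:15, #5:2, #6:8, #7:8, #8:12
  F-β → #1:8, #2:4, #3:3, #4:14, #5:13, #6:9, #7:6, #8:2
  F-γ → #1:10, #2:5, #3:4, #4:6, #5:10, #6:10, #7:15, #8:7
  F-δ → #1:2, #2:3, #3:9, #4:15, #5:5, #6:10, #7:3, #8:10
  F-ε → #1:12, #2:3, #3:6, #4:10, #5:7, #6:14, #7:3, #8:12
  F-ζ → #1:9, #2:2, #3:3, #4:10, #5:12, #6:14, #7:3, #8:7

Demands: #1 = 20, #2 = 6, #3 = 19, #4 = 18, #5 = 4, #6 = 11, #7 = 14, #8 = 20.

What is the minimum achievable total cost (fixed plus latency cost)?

438

Open {F-α, F-β, F-γ, F-δ}: assign each demand point to its cheapest open site.
  #1→F-δ 20×2=40, #2→F-α 6×3=18, #3→F-β 19×3=57, #4→F-γ 18×6=108, #5→F-α 4×2=8, #6→F-α 11×8=88, #7→F-δ 14×3=42, #8→F-β 20×2=40
  latency cost 401, fixed 37 → total 438.
Compare {F-α, F-β, F-γ, F-δ, F-ζ}: latency cost 395 + fixed 49 = 444.
Compare {F-α, F-β, F-γ, F-δ, F-ε}: latency cost 401 + fixed 44 = 445.
Compare {F-α, F-β, F-γ, F-δ, F-ε, F-ζ}: latency cost 395 + fixed 56 = 451.
All other subsets cost ≥ 444. Minimum total cost: 438.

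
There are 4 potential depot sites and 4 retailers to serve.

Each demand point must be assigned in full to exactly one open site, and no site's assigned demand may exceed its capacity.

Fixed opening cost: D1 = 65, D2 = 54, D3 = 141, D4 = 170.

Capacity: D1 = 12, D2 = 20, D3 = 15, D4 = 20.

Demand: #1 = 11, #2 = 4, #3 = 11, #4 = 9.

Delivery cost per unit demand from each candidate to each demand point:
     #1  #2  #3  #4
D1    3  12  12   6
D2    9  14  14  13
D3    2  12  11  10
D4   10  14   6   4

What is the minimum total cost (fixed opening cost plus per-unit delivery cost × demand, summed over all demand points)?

480

Open {D1, D2, D4}; cheapest assignment that respects the capacities:
  D1 (cap 12, load 11): #1 — cost 11×3 = 33
  D2 (cap 20, load 4): #2 — cost 4×14 = 56
  D4 (cap 20, load 20): #3, #4 — cost 11×6 + 9×4 = 102
  Shipping 191, fixed 289 → total 480.
  Any other capacity-feasible assignment to {D1, D2, D4} ships for at least 191.
Compare {D2, D4}: its best feasible assignment gives total 481.
Compare {D3, D4}: its best feasible assignment gives total 483.
Every other set of open sites that can feasibly serve all demand totals ≥ 481 even under its best assignment. Minimum: 480.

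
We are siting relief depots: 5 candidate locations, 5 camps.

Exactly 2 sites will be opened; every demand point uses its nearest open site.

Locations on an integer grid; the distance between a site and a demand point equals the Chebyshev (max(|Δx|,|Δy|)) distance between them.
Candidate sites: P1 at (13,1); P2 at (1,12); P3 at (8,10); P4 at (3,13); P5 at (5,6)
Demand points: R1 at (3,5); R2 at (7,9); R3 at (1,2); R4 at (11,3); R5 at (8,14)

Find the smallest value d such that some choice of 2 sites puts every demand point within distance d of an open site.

Open {P3, P5}.
  Farthest demand point is R4 at distance 6 (to P5); all others are ≤ 6.
With {P4, P5} the worst case is 6.
With {P2, P5} the worst case is 7.
No size-2 selection achieves below 6.

6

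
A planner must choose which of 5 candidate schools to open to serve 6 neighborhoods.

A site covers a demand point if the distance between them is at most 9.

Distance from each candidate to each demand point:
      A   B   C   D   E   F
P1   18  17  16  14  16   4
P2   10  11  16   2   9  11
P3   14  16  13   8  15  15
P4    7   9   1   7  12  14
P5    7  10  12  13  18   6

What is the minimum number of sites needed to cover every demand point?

Coverage sets (demand points within 9 of each site):
  P1: {F}
  P2: {D, E}
  P3: {D}
  P4: {A, B, C, D}
  P5: {A, F}
No 2 sites suffice: every size-2 union leaves at least one demand point uncovered.
But {P1, P2, P4} covers everything, so the minimum is 3.

3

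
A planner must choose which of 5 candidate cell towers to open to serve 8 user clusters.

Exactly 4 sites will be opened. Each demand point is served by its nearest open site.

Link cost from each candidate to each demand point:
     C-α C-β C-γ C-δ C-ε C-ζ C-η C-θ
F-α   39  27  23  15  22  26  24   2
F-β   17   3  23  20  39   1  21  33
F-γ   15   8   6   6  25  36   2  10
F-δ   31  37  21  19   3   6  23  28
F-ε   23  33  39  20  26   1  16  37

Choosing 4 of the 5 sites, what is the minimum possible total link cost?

38

Open {F-α, F-β, F-γ, F-δ}.
  C-α→F-γ 15, C-β→F-β 3, C-γ→F-γ 6, C-δ→F-γ 6, C-ε→F-δ 3, C-ζ→F-β 1, C-η→F-γ 2, C-θ→F-α 2  ⇒ total 38.
Compare {F-α, F-γ, F-δ, F-ε}: total 43.
Compare {F-β, F-γ, F-δ, F-ε}: total 46.
No size-4 selection does better; minimum is 38.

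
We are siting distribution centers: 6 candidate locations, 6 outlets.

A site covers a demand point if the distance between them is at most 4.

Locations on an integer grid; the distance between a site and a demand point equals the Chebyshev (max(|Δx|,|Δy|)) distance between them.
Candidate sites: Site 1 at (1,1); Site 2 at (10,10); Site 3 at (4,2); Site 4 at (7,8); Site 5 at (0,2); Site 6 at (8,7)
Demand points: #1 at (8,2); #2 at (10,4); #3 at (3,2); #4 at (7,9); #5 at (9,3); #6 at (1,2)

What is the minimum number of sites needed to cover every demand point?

Coverage sets (demand points within 4 of each site):
  Site 1: {#3, #6}
  Site 2: {#4}
  Site 3: {#1, #3, #6}
  Site 4: {#2, #4}
  Site 5: {#3, #6}
  Site 6: {#2, #4, #5}
No single site covers all 6 demand points.
But {Site 3, Site 6} covers everything, so the minimum is 2.

2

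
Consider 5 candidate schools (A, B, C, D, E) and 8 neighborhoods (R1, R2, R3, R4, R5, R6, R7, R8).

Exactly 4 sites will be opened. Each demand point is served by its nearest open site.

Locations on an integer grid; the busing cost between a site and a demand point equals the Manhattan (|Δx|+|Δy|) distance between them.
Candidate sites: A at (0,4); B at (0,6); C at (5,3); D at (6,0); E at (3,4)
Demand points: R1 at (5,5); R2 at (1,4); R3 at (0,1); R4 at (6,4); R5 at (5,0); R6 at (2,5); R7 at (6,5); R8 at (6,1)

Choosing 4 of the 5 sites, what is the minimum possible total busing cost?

Open {A, C, D, E}.
  R1→C 2, R2→A 1, R3→A 3, R4→C 2, R5→D 1, R6→E 2, R7→C 3, R8→D 1  ⇒ total 15.
Compare {A, B, C, D}: total 16.
Compare {A, B, D, E}: total 18.
No size-4 selection does better; minimum is 15.

15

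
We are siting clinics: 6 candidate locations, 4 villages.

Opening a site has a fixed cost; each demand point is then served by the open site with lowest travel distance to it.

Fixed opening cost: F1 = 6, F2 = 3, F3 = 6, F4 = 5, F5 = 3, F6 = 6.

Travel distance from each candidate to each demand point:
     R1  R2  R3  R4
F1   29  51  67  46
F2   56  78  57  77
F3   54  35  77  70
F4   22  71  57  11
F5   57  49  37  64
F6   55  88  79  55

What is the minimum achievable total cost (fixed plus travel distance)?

Open {F3, F4, F5}: assign each demand point to its cheapest open site.
  R1→F4 22, R2→F3 35, R3→F5 37, R4→F4 11
  travel distance 105, fixed 14 → total 119.
Compare {F2, F3, F4, F5}: travel distance 105 + fixed 17 = 122.
Compare {F1, F3, F4, F5}: travel distance 105 + fixed 20 = 125.
Compare {F3, F4, F5, F6}: travel distance 105 + fixed 20 = 125.
All other subsets cost ≥ 122. Minimum total cost: 119.

119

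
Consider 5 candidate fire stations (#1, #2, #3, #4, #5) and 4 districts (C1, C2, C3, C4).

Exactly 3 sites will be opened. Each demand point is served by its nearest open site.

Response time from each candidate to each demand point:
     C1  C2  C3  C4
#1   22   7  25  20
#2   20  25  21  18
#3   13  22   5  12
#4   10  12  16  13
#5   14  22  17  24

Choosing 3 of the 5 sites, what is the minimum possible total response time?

34

Open {#1, #3, #4}.
  C1→#4 10, C2→#1 7, C3→#3 5, C4→#3 12  ⇒ total 34.
Compare {#1, #2, #3}: total 37.
Compare {#1, #3, #5}: total 37.
No size-3 selection does better; minimum is 34.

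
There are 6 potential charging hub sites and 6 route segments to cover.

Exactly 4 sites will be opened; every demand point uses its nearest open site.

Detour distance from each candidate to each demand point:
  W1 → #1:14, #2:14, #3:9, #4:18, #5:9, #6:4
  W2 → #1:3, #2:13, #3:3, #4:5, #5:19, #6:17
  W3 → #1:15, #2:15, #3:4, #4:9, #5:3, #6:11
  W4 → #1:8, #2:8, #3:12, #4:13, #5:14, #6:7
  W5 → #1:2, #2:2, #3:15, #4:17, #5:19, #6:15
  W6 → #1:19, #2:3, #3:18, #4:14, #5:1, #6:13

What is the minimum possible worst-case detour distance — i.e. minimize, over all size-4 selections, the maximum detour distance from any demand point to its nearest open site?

5

Open {W1, W2, W3, W5}.
  Farthest demand point is #4 at detour distance 5 (to W2); all others are ≤ 5.
With {W1, W2, W3, W6} the worst case is 5.
With {W1, W2, W4, W6} the worst case is 5.
No size-4 selection achieves below 5.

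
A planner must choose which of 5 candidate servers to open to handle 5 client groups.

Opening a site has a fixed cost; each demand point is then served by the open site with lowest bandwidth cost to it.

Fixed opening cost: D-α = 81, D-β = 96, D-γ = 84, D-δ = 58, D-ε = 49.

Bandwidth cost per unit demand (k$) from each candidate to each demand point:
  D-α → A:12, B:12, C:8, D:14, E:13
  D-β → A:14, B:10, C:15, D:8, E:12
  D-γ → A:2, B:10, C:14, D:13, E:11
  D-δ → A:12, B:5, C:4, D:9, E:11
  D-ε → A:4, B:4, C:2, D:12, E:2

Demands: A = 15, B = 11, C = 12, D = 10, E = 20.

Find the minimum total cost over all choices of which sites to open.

337

Open {D-ε}: assign each demand point to its cheapest open site.
  A→D-ε 15×4=60, B→D-ε 11×4=44, C→D-ε 12×2=24, D→D-ε 10×12=120, E→D-ε 20×2=40
  bandwidth cost 288, fixed 49 → total 337.
Compare {D-δ, D-ε}: bandwidth cost 258 + fixed 107 = 365.
Compare {D-γ, D-ε}: bandwidth cost 258 + fixed 133 = 391.
Compare {D-β, D-ε}: bandwidth cost 248 + fixed 145 = 393.
All other subsets cost ≥ 365. Minimum total cost: 337.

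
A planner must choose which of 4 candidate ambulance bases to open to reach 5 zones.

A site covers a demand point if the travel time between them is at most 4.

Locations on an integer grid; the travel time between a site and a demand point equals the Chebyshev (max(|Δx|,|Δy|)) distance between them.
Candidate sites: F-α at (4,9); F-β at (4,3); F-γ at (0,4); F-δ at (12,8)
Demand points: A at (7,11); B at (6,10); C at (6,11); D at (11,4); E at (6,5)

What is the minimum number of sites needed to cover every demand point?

Coverage sets (demand points within 4 of each site):
  F-α: {A, B, C, E}
  F-β: {E}
  F-γ: {}
  F-δ: {D}
No single site covers all 5 demand points.
But {F-α, F-δ} covers everything, so the minimum is 2.

2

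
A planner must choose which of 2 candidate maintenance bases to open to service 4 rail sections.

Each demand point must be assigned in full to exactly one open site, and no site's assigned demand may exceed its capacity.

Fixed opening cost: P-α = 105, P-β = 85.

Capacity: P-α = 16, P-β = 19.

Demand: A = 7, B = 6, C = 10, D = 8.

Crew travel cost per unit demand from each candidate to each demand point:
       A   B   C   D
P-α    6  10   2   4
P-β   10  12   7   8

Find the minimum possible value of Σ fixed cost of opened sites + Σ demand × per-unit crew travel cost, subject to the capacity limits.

Open {P-α, P-β}; cheapest assignment that respects the capacities:
  P-α (cap 16, load 16): B, C — cost 6×10 + 10×2 = 80
  P-β (cap 19, load 15): A, D — cost 7×10 + 8×8 = 134
  Shipping 214, fixed 190 → total 404.
  Any other capacity-feasible assignment to {P-α, P-β} ships for at least 214.
Total demand is 31 and no other set of sites has combined capacity ≥ 31, so {P-α, P-β} is the only feasible choice of open sites. Minimum: 404.

404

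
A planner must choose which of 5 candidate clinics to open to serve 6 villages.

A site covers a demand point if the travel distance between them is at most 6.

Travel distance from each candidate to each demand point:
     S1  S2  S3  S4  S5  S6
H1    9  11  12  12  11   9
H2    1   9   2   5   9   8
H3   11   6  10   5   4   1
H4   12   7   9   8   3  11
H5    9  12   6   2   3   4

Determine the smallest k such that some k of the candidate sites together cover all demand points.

Coverage sets (demand points within 6 of each site):
  H1: {}
  H2: {S1, S3, S4}
  H3: {S2, S4, S5, S6}
  H4: {S5}
  H5: {S3, S4, S5, S6}
No single site covers all 6 demand points.
But {H2, H3} covers everything, so the minimum is 2.

2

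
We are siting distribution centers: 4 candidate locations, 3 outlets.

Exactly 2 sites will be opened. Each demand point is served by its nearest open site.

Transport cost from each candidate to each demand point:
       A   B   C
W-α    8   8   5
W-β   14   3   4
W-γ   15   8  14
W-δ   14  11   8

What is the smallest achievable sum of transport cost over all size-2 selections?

15

Open {W-α, W-β}.
  A→W-α 8, B→W-β 3, C→W-β 4  ⇒ total 15.
Compare {W-α, W-γ}: total 21.
Compare {W-α, W-δ}: total 21.
No size-2 selection does better; minimum is 15.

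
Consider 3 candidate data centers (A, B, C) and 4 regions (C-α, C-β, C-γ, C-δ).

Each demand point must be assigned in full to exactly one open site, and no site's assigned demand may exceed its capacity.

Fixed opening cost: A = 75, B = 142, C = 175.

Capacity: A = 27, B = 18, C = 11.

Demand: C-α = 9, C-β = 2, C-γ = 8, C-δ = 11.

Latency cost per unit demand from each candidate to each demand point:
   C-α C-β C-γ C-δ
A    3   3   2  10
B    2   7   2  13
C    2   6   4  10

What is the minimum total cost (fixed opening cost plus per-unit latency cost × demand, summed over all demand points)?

Open {A, B}; cheapest assignment that respects the capacities:
  A (cap 27, load 21): C-β, C-γ, C-δ — cost 2×3 + 8×2 + 11×10 = 132
  B (cap 18, load 9): C-α — cost 9×2 = 18
  Shipping 150, fixed 217 → total 367.
  Any other capacity-feasible assignment to {A, B} ships for at least 150.
Compare {A, C}: its best feasible assignment gives total 400.
Compare {A, B, C}: its best feasible assignment gives total 542.
Every other set of open sites that can feasibly serve all demand totals ≥ 400 even under its best assignment. Minimum: 367.

367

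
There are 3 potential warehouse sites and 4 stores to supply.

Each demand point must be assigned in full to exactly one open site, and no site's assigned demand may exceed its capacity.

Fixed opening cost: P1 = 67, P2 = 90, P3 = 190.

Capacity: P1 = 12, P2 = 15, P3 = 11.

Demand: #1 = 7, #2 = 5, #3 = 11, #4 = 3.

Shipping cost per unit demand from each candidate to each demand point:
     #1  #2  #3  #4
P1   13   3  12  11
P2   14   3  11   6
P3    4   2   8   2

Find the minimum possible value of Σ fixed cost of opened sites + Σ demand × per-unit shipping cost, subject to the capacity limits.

Open {P1, P2}; cheapest assignment that respects the capacities:
  P1 (cap 12, load 12): #1, #2 — cost 7×13 + 5×3 = 106
  P2 (cap 15, load 14): #3, #4 — cost 11×11 + 3×6 = 139
  Shipping 245, fixed 157 → total 402.
  Any other capacity-feasible assignment to {P1, P2} ships for at least 245.
Compare {P2, P3}: its best feasible assignment gives total 499.
Compare {P1, P2, P3}: its best feasible assignment gives total 517.
Every other set of open sites that can feasibly serve all demand totals ≥ 499 even under its best assignment. Minimum: 402.

402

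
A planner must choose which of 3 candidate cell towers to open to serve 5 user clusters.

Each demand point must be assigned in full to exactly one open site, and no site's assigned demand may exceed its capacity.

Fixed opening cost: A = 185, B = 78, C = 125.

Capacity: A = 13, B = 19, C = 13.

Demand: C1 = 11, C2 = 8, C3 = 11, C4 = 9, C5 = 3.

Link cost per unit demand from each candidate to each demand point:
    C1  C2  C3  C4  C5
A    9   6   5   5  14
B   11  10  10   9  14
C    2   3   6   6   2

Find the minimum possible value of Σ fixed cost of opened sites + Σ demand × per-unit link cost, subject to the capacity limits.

687

Open {A, B, C}; cheapest assignment that respects the capacities:
  A (cap 13, load 12): C4, C5 — cost 9×5 + 3×14 = 87
  B (cap 19, load 19): C2, C3 — cost 8×10 + 11×10 = 190
  C (cap 13, load 11): C1 — cost 11×2 = 22
  Shipping 299, fixed 388 → total 687.
  Any other capacity-feasible assignment to {A, B, C} ships for at least 299.
Total demand is 42 and no other set of sites has combined capacity ≥ 42, so {A, B, C} is the only feasible choice of open sites. Minimum: 687.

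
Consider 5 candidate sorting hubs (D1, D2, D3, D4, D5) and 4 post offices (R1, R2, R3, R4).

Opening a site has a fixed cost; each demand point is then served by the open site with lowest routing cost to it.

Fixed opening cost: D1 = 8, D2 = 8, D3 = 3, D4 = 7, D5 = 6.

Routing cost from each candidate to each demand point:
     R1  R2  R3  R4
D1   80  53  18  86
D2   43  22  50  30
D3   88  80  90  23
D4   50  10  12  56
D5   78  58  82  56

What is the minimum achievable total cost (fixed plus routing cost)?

105

Open {D3, D4}: assign each demand point to its cheapest open site.
  R1→D4 50, R2→D4 10, R3→D4 12, R4→D3 23
  routing cost 95, fixed 10 → total 105.
Compare {D2, D3, D4}: routing cost 88 + fixed 18 = 106.
Compare {D2, D4}: routing cost 95 + fixed 15 = 110.
Compare {D3, D4, D5}: routing cost 95 + fixed 16 = 111.
All other subsets cost ≥ 106. Minimum total cost: 105.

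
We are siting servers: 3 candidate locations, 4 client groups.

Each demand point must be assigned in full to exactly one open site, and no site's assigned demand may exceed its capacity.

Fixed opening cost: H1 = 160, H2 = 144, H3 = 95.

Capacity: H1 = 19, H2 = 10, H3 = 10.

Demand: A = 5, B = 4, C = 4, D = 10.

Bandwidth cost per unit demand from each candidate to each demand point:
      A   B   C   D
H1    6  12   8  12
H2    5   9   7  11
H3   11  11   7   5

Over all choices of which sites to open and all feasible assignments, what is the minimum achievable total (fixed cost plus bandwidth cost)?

Open {H1, H3}; cheapest assignment that respects the capacities:
  H1 (cap 19, load 13): A, B, C — cost 5×6 + 4×12 + 4×8 = 110
  H3 (cap 10, load 10): D — cost 10×5 = 50
  Shipping 160, fixed 255 → total 415.
  Any other capacity-feasible assignment to {H1, H3} ships for at least 160.
Compare {H1, H2}: its best feasible assignment gives total 517.
Compare {H1, H2, H3}: its best feasible assignment gives total 542.
Every other set of open sites that can feasibly serve all demand totals ≥ 517 even under its best assignment. Minimum: 415.

415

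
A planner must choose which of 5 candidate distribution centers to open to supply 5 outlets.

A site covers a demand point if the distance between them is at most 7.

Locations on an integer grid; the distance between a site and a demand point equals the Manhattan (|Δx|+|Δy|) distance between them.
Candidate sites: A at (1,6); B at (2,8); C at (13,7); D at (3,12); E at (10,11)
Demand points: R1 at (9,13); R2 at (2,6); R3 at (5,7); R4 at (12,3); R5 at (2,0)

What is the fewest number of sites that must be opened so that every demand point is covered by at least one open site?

3

Coverage sets (demand points within 7 of each site):
  A: {R2, R3, R5}
  B: {R2, R3}
  C: {R4}
  D: {R1, R2, R3}
  E: {R1}
No 2 sites suffice: every size-2 union leaves at least one demand point uncovered.
But {A, C, D} covers everything, so the minimum is 3.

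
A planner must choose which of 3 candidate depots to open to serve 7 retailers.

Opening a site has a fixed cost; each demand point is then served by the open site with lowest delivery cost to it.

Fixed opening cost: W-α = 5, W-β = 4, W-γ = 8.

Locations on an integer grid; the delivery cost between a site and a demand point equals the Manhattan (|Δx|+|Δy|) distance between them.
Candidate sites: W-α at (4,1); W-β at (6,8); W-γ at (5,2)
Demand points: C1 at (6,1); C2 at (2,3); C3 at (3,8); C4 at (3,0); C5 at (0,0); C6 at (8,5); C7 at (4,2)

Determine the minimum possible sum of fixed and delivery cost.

Open {W-α, W-β}: assign each demand point to its cheapest open site.
  C1→W-α 2, C2→W-α 4, C3→W-β 3, C4→W-α 2, C5→W-α 5, C6→W-β 5, C7→W-α 1
  delivery cost 22, fixed 9 → total 31.
Compare {W-α}: delivery cost 30 + fixed 5 = 35.
Compare {W-β, W-γ}: delivery cost 26 + fixed 12 = 38.
Compare {W-α, W-β, W-γ}: delivery cost 22 + fixed 17 = 39.
All other subsets cost ≥ 35. Minimum total cost: 31.

31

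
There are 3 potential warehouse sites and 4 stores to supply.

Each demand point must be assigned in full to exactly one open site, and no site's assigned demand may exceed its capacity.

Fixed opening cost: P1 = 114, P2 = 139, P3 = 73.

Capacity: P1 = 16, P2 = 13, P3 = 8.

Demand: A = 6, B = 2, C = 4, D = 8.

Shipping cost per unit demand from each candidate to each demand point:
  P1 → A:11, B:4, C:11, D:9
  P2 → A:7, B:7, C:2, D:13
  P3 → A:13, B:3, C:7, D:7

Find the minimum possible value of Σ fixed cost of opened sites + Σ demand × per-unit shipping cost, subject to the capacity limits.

Open {P2, P3}; cheapest assignment that respects the capacities:
  P2 (cap 13, load 12): A, B, C — cost 6×7 + 2×7 + 4×2 = 64
  P3 (cap 8, load 8): D — cost 8×7 = 56
  Shipping 120, fixed 212 → total 332.
  Any other capacity-feasible assignment to {P2, P3} ships for at least 120.
Compare {P1, P3}: its best feasible assignment gives total 359.
Compare {P1, P2}: its best feasible assignment gives total 383.
Every other set of open sites that can feasibly serve all demand totals ≥ 359 even under its best assignment. Minimum: 332.

332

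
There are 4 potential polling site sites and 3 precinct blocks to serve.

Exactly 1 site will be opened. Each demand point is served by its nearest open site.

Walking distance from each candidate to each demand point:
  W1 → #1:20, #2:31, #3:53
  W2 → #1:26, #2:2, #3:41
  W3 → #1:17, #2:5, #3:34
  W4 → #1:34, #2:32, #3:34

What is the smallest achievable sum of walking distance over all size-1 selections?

Open {W3}.
  #1→W3 17, #2→W3 5, #3→W3 34  ⇒ total 56.
Compare {W2}: total 69.
Compare {W4}: total 100.
No size-1 selection does better; minimum is 56.

56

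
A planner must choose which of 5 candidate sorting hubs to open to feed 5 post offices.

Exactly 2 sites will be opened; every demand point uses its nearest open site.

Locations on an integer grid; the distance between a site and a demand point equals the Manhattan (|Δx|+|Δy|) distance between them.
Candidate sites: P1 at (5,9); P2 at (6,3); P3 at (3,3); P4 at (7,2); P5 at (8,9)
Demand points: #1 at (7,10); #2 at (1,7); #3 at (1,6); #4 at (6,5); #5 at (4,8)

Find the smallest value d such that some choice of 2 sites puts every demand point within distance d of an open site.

6

Open {P1, P3}.
  Farthest demand point is #2 at distance 6 (to P1); all others are ≤ 6.
With {P3, P5} the worst case is 6.
With {P1, P2} the worst case is 7.
No size-2 selection achieves below 6.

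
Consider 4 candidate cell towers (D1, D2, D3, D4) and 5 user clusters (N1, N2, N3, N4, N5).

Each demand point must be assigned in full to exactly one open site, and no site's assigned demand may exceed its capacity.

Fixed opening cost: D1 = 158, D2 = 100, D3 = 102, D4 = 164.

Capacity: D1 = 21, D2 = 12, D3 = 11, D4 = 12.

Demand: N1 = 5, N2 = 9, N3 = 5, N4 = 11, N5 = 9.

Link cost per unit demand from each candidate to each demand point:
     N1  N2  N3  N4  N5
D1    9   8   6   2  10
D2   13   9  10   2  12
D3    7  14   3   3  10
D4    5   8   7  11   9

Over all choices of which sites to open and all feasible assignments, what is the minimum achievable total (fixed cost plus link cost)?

Open {D1, D2, D3}; cheapest assignment that respects the capacities:
  D1 (cap 21, load 18): N2, N5 — cost 9×8 + 9×10 = 162
  D2 (cap 12, load 11): N4 — cost 11×2 = 22
  D3 (cap 11, load 10): N1, N3 — cost 5×7 + 5×3 = 50
  Shipping 234, fixed 360 → total 594.
  Any other capacity-feasible assignment to {D1, D2, D3} ships for at least 234.
Compare {D1, D3, D4}: its best feasible assignment gives total 649.
Compare {D1, D2, D4}: its best feasible assignment gives total 666.
Every other set of open sites that can feasibly serve all demand totals ≥ 649 even under its best assignment. Minimum: 594.

594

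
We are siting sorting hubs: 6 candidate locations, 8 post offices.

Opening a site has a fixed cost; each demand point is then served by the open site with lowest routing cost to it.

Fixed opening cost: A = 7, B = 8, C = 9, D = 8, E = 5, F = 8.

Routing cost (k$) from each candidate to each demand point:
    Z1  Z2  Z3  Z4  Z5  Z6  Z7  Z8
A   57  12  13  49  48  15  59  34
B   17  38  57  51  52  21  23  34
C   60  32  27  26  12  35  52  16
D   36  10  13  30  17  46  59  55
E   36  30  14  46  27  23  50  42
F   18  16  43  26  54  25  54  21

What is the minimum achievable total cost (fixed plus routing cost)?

Open {A, B, C}: assign each demand point to its cheapest open site.
  Z1→B 17, Z2→A 12, Z3→A 13, Z4→C 26, Z5→C 12, Z6→A 15, Z7→B 23, Z8→C 16
  routing cost 134, fixed 24 → total 158.
Compare {B, C, D}: routing cost 138 + fixed 25 = 163.
Compare {A, B, C, E}: routing cost 134 + fixed 29 = 163.
Compare {A, B, C, D}: routing cost 132 + fixed 32 = 164.
All other subsets cost ≥ 163. Minimum total cost: 158.

158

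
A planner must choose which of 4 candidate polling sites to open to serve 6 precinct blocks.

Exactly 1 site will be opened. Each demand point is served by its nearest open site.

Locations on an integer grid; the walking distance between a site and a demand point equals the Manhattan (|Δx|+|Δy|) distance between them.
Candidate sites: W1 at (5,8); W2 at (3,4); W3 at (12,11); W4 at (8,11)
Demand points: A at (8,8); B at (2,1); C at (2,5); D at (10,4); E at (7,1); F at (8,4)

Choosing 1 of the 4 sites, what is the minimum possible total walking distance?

34

Open {W2}.
  A→W2 9, B→W2 4, C→W2 2, D→W2 7, E→W2 7, F→W2 5  ⇒ total 34.
Compare {W1}: total 44.
Compare {W4}: total 58.
No size-1 selection does better; minimum is 34.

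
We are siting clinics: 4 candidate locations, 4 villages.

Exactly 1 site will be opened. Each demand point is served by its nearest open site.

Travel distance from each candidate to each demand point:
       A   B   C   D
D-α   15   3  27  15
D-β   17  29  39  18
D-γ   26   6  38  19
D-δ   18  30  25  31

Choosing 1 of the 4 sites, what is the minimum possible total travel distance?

Open {D-α}.
  A→D-α 15, B→D-α 3, C→D-α 27, D→D-α 15  ⇒ total 60.
Compare {D-γ}: total 89.
Compare {D-β}: total 103.
No size-1 selection does better; minimum is 60.

60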